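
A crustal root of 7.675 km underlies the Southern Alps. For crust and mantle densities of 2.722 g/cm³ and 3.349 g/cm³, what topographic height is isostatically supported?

Balancing pressure at the compensation depth: ρ_c h = (ρ_m − ρ_c) r.
h = r (ρ_m − ρ_c) / ρ_c = 7.675 km × (3.349 − 2.722) / 2.722 = 1.77 km.

1.77 km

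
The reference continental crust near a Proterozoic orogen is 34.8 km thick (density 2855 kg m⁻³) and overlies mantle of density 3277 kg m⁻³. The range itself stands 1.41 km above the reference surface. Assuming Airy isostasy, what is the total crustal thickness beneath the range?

Root depth r = h ρ_c / (ρ_m − ρ_c) = 1.41 km × 2855 / 422 = 9.539 km.
Total thickness = T + h + r = 34.8 km + 1.41 km + 9.539 km = 45.7 km.

45.7 km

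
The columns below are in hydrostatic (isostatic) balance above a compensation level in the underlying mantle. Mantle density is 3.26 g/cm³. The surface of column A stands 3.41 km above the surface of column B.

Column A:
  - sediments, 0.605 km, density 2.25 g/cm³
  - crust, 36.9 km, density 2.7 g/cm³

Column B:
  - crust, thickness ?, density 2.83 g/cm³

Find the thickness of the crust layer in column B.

23.6 km

Take the compensation level at the base of the deeper column (depth z_c below the surface of column A) and equate Σ ρ_i t_i down to z_c; mantle fills any gap and the z_c terms cancel.
Column A: 0.605×2.25 + 36.9×2.7 + (z_c − 37.505)×3.26
Column B: 3.41×0 + x×2.83 + (z_c − 3.41 − 0 − x)×3.26
The z_c×3.26 term appears on both sides and cancels. Collect the known terms of each column as K = Σ(ρt)_known − 3.26 × (depth of known layers): K_A = 100.99125 − 3.26×37.505 = −21.27505; K_B = 0 − 3.26×(3.41 + 0) = −11.1166.
Balance: K_A = K_B − x×(3.26 − 2.83), so x = (K_B − K_A)/(3.26 − 2.83) = 10.1585/0.43 = 23.6 km.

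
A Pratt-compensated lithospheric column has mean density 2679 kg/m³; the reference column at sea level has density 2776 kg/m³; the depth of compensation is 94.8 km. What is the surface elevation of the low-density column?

ρ_ref D = ρ (D + h) → h = D (ρ_ref − ρ)/ρ.
h = 94.8 km × (2776 − 2679)/2679 = 3.43 km.

3.43 km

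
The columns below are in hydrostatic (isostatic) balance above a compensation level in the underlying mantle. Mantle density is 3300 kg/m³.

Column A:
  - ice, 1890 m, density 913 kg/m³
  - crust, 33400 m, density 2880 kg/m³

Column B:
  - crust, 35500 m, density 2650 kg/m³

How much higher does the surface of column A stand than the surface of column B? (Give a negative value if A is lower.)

−1370 m

For any compensation level in the mantle, the mantle terms cancel and isostasy reduces to e = (Σt_A − Σt_B) − (Σ(ρt)_A − Σ(ρt)_B) / ρ_m.
Σt_A = 35290 m; Σt_B = 35500 m; Σ(ρt)_A = 97917570; Σ(ρt)_B = 94075000 (in m·kg/m³).
e = (35290 − 35500) − (97917570 − 94075000) / 3300 = −1370 m.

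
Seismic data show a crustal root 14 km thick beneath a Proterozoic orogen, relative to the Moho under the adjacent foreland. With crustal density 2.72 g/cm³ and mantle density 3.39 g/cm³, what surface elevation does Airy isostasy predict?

Balancing pressure at the compensation depth: ρ_c h = (ρ_m − ρ_c) r.
h = r (ρ_m − ρ_c) / ρ_c = 14 km × (3.39 − 2.72) / 2.72 = 3.45 km.

3.45 km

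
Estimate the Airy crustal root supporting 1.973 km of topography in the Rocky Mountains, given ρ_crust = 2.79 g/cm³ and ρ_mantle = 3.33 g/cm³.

Equating mass per unit area of the two columns: the weight of the topography is balanced by the buoyancy of the root, ρ_c h = (ρ_m − ρ_c) r.
r = h · ρ_c / (ρ_m − ρ_c) = 1.973 km × 2.79 / (3.33 − 2.79) = 10.2 km.

10.2 km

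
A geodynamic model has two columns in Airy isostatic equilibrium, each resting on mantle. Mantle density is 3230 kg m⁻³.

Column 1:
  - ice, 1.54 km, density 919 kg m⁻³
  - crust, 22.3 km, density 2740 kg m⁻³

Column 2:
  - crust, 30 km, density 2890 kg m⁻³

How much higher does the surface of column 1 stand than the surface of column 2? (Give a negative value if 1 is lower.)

1.33 km

For any compensation level in the mantle, the mantle terms cancel and isostasy reduces to e = (Σt_1 − Σt_2) − (Σ(ρt)_1 − Σ(ρt)_2) / ρ_m.
Σt_1 = 23.84 km; Σt_2 = 30 km; Σ(ρt)_1 = 62517.26; Σ(ρt)_2 = 86700 (in km·kg m⁻³).
e = (23.84 − 30) − (62517.26 − 86700) / 3230 = 1.33 km.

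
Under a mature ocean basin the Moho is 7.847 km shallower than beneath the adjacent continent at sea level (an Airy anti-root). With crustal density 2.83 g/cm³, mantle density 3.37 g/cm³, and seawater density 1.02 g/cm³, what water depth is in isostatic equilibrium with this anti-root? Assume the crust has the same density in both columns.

2.34 km

Replacing a thickness d of crust by seawater at the top must be balanced by replacing crust with mantle at the base: d (ρ_c − ρ_w) = a (ρ_m − ρ_c).
d = a (ρ_m − ρ_c)/(ρ_c − ρ_w) = 7.847 km × 0.54/1.81 = 2.34 km.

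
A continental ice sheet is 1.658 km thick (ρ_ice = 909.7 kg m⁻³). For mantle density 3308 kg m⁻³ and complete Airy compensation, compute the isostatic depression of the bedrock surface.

0.456 km

Isostatic balance requires: the ice load ρ_ice t is balanced by mantle displaced below, ρ_m s.
s = t ρ_ice / ρ_m = 1.658 km × 909.7/3308 = 0.456 km.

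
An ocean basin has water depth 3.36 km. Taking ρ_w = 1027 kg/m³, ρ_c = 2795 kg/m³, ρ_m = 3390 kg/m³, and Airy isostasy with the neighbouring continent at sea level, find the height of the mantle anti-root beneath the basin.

9.98 km

Isostatic balance requires: replacing crust with seawater at the top is compensated by replacing crust with mantle at the base: d (ρ_c − ρ_w) = a (ρ_m − ρ_c).
a = d (ρ_c − ρ_w)/(ρ_m − ρ_c) = 3.36 km × 1768/595 = 9.98 km.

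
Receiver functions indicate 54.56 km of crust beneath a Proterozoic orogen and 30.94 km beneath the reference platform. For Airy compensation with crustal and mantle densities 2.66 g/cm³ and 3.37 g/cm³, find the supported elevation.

4.98 km

Excess crust Δ = 54.56 km − 30.94 km = 23.62 km, split between elevation h and root r with h + r = Δ.
Airy balance ρ_c h = (ρ_m − ρ_c) r gives r = h ρ_c/(ρ_m − ρ_c), so h (1 + ρ_c/(ρ_m − ρ_c)) = Δ, i.e. h = Δ (ρ_m − ρ_c)/ρ_m.
h = 23.62 km × 0.71/3.37 = 4.98 km.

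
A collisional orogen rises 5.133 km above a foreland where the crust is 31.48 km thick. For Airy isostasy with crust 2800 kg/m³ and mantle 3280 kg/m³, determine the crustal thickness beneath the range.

Root depth r = h ρ_c / (ρ_m − ρ_c) = 5.133 km × 2800 / 480 = 29.94 km.
Total thickness = T + h + r = 31.48 km + 5.133 km + 29.94 km = 66.6 km.

66.6 km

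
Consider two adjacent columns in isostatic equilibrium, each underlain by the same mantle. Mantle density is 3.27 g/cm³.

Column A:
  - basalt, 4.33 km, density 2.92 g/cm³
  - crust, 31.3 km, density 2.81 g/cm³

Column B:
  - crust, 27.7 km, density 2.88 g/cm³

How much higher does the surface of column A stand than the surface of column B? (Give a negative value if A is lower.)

1.56 km

For any compensation level in the mantle, the mantle terms cancel and isostasy reduces to e = (Σt_A − Σt_B) − (Σ(ρt)_A − Σ(ρt)_B) / ρ_m.
Σt_A = 35.63 km; Σt_B = 27.7 km; Σ(ρt)_A = 100.5966; Σ(ρt)_B = 79.776 (in km·g/cm³).
e = (35.63 − 27.7) − (100.5966 − 79.776) / 3.27 = 1.56 km.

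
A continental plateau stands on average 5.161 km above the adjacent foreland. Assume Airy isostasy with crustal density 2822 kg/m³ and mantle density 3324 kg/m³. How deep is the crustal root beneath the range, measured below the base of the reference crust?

Equating mass per unit area of the two columns: the weight of the topography is balanced by the buoyancy of the root, ρ_c h = (ρ_m − ρ_c) r.
r = h · ρ_c / (ρ_m − ρ_c) = 5.161 km × 2822 / (3324 − 2822) = 29 km.

29 km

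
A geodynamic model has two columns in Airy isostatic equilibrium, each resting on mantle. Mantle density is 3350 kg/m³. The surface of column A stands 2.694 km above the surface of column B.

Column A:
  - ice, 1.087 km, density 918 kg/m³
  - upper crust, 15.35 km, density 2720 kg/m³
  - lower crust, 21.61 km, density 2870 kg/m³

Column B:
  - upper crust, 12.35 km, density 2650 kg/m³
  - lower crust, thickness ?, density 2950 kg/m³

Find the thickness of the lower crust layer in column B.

12.5 km

Take the compensation level at the base of the deeper column (depth z_c below the surface of column A) and equate Σ ρ_i t_i down to z_c; mantle fills any gap and the z_c terms cancel.
Column A: 1.087×918 + 15.35×2720 + 21.61×2870 + (z_c − 38.047)×3350
Column B: 2.694×0 + 12.35×2650 + x×2950 + (z_c − 2.694 − 12.35 − x)×3350
The z_c×3350 term appears on both sides and cancels. Collect the known terms of each column as K = Σ(ρt)_known − 3350 × (depth of known layers): K_A = 104770.566 − 3350×38.047 = −22686.884; K_B = 32727.5 − 3350×(2.694 + 12.35) = −17669.9.
Balance: K_A = K_B − x×(3350 − 2950), so x = (K_B − K_A)/(3350 − 2950) = 5016.98/400 = 12.5 km.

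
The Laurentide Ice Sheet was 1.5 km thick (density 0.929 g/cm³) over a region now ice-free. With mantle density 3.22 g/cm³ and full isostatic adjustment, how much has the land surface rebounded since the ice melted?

Removing the load lets mantle flow back in; uplift u satisfies ρ_ice t = ρ_m u.
u = t ρ_ice/ρ_m = 1.5 km × 0.929/3.22 = 0.433 km.

0.433 km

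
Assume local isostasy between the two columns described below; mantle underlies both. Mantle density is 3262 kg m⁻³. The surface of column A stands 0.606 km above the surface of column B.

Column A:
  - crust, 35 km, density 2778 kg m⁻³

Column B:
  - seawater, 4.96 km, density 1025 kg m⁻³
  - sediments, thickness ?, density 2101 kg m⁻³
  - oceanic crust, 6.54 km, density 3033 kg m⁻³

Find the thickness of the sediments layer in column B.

Take the compensation level at the base of the deeper column (depth z_c below the surface of column A) and equate Σ ρ_i t_i down to z_c; mantle fills any gap and the z_c terms cancel.
Column A: 35×2778 + (z_c − 35)×3262
Column B: 0.606×0 + 4.96×1025 + x×2101 + 6.54×3033 + (z_c − 0.606 − 11.5 − x)×3262
The z_c×3262 term appears on both sides and cancels. Collect the known terms of each column as K = Σ(ρt)_known − 3262 × (depth of known layers): K_A = 97230 − 3262×35 = −16940; K_B = 24919.82 − 3262×(0.606 + 11.5) = −14569.952.
Balance: K_A = K_B − x×(3262 − 2101), so x = (K_B − K_A)/(3262 − 2101) = 2370.05/1161 = 2.04 km.

2.04 km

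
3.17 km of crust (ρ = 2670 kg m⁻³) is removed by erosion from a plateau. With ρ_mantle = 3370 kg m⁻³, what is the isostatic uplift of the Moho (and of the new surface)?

2.51 km

Unloading: uplift u = e ρ_c/ρ_m = 3.17 km × 2670/3370 = 2.51 km.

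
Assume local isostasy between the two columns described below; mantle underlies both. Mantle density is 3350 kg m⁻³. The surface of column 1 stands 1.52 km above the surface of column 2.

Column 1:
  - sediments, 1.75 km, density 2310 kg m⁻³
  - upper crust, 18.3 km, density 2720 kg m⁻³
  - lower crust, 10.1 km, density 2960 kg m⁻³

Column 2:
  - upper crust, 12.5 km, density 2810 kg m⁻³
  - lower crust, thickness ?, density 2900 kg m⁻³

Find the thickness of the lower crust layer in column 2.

Take the compensation level at the base of the deeper column (depth z_c below the surface of column 1) and equate Σ ρ_i t_i down to z_c; mantle fills any gap and the z_c terms cancel.
Column 1: 1.75×2310 + 18.3×2720 + 10.1×2960 + (z_c − 30.15)×3350
Column 2: 1.52×0 + 12.5×2810 + x×2900 + (z_c − 1.52 − 12.5 − x)×3350
The z_c×3350 term appears on both sides and cancels. Collect the known terms of each column as K = Σ(ρt)_known − 3350 × (depth of known layers): K_1 = 83714.5 − 3350×30.15 = −17288; K_2 = 35125 − 3350×(1.52 + 12.5) = −11842.
Balance: K_1 = K_2 − x×(3350 − 2900), so x = (K_2 − K_1)/(3350 − 2900) = 5446/450 = 12.1 km.

12.1 km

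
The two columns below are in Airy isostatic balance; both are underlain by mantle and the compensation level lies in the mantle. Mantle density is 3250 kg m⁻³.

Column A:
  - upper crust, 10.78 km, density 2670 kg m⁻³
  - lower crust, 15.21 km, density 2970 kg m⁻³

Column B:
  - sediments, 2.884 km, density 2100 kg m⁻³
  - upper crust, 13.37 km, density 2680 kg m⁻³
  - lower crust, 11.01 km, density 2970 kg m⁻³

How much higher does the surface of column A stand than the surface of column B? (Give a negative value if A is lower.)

−1.08 km

For any compensation level in the mantle, the mantle terms cancel and isostasy reduces to e = (Σt_A − Σt_B) − (Σ(ρt)_A − Σ(ρt)_B) / ρ_m.
Σt_A = 25.99 km; Σt_B = 27.264 km; Σ(ρt)_A = 73956.3; Σ(ρt)_B = 74587.7 (in km·kg m⁻³).
e = (25.99 − 27.264) − (73956.3 − 74587.7) / 3250 = −1.08 km.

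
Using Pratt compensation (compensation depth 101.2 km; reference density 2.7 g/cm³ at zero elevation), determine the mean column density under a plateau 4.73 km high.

2.58 g/cm³

Pratt balance: ρ_ref D = ρ (D + h).
ρ = ρ_ref D/(D + h) = 2.7 × 101.2 km/(101.2 km + 4.73 km) = 2.58 g/cm³.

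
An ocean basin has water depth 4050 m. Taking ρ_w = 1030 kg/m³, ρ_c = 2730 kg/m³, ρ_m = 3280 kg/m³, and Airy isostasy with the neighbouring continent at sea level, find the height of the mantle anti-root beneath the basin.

12500 m

Isostatic balance requires: replacing crust with seawater at the top is compensated by replacing crust with mantle at the base: d (ρ_c − ρ_w) = a (ρ_m − ρ_c).
a = d (ρ_c − ρ_w)/(ρ_m − ρ_c) = 4050 m × 1700/550 = 12500 m.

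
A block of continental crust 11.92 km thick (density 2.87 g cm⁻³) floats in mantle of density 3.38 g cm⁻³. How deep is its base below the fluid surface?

Draft d = t ρ_obj/ρ_fluid = 11.92 km × 2.87/3.38 = 10.1 km.

10.1 km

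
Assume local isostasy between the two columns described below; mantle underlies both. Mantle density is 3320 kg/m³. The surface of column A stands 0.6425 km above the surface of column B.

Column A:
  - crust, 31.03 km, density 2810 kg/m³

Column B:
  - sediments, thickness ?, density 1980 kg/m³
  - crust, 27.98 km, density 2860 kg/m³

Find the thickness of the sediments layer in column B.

Take the compensation level at the base of the deeper column (depth z_c below the surface of column A) and equate Σ ρ_i t_i down to z_c; mantle fills any gap and the z_c terms cancel.
Column A: 31.03×2810 + (z_c − 31.03)×3320
Column B: 0.6425×0 + x×1980 + 27.98×2860 + (z_c − 0.6425 − 27.98 − x)×3320
The z_c×3320 term appears on both sides and cancels. Collect the known terms of each column as K = Σ(ρt)_known − 3320 × (depth of known layers): K_A = 87194.3 − 3320×31.03 = −15825.3; K_B = 80022.8 − 3320×(0.6425 + 27.98) = −15003.9.
Balance: K_A = K_B − x×(3320 − 1980), so x = (K_B − K_A)/(3320 − 1980) = 821.4/1340 = 0.613 km.

0.613 km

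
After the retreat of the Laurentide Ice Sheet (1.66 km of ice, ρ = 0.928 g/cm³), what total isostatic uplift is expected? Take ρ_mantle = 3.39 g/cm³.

0.454 km

Removing the load lets mantle flow back in; uplift u satisfies ρ_ice t = ρ_m u.
u = t ρ_ice/ρ_m = 1.66 km × 0.928/3.39 = 0.454 km.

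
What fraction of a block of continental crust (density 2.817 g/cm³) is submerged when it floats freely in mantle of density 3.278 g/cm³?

85.9%

Submerged fraction = ρ_obj/ρ_fluid = 2.817/3.278 = 85.9%.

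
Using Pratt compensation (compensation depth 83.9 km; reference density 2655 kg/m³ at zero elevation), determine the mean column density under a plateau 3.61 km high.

Pratt balance: ρ_ref D = ρ (D + h).
ρ = ρ_ref D/(D + h) = 2655 × 83.9 km/(83.9 km + 3.61 km) = 2550 kg/m³.

2550 kg/m³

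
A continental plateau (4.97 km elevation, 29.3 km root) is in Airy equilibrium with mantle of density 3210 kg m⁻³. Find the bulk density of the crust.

ρ_c h = (ρ_m − ρ_c) r → ρ_c (h + r) = ρ_m r → ρ_c = ρ_m r / (h + r).
ρ_c = 3210 × 29.3 km / (4.97 km + 29.3 km) = 2740 kg m⁻³.

2740 kg m⁻³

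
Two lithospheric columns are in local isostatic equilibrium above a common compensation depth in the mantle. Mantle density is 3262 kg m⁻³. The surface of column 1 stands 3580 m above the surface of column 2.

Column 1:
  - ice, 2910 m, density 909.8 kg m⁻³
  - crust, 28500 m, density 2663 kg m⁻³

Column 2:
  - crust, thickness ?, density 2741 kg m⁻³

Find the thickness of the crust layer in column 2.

23500 m

Take the compensation level at the base of the deeper column (depth z_c below the surface of column 1) and equate Σ ρ_i t_i down to z_c; mantle fills any gap and the z_c terms cancel.
Column 1: 2910×909.8 + 28500×2663 + (z_c − 31410)×3262
Column 2: 3580×0 + x×2741 + (z_c − 3580 − 0 − x)×3262
The z_c×3262 term appears on both sides and cancels. Collect the known terms of each column as K = Σ(ρt)_known − 3262 × (depth of known layers): K_1 = 78543018 − 3262×31410 = −23916402; K_2 = 0 − 3262×(3580 + 0) = −11677960.
Balance: K_1 = K_2 − x×(3262 − 2741), so x = (K_2 − K_1)/(3262 − 2741) = 12238400/521 = 23500 m.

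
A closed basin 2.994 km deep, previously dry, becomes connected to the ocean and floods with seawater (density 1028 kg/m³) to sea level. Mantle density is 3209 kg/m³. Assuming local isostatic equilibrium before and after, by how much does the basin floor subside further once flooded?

1.41 km

After flooding the water column is d + s deep. Its weight must equal the weight of mantle displaced by the extra subsidence s: (d + s) ρ_w = s ρ_m.
s = d ρ_w / (ρ_m − ρ_w) = 2.994 km × 1028/(3209 − 1028) = 1.41 km.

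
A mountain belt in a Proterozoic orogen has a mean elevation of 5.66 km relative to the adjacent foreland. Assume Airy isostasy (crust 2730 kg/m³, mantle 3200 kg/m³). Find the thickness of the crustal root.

32.9 km

Equating mass per unit area of the two columns: the weight of the topography is balanced by the buoyancy of the root, ρ_c h = (ρ_m − ρ_c) r.
r = h · ρ_c / (ρ_m − ρ_c) = 5.66 km × 2730 / (3200 − 2730) = 32.9 km.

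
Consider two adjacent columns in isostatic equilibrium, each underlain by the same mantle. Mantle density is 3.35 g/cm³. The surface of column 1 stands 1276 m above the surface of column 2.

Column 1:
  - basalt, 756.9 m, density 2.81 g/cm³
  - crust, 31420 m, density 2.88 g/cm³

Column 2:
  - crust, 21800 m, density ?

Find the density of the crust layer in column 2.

Take the compensation level at the base of the deeper column (depth z_c below the surface of column 1) and equate Σ ρ_i t_i down to z_c; mantle fills any gap and the z_c terms cancel.
Column 1: 756.9×2.81 + 31420×2.88 + (z_c − 32176.9)×3.35
Column 2: 1276×0 + 21800×ρ + (z_c − 1276 − 21800)×3.35
The z_c×3.35 term appears on both sides and cancels. Collect the known terms of each column as K = Σ(ρt)_known − 3.35 × (depth of known layers): K_1 = 92616.489 − 3.35×32176.9 = −15176.126; K_2 = 0 − 3.35×(1276 + 21800) = −77304.6.
Balance: K_1 = K_2 + 21800×ρ, so ρ = (K_1 − K_2)/21800 = 62128.5/21800 = 2.85 g/cm³.

2.85 g/cm³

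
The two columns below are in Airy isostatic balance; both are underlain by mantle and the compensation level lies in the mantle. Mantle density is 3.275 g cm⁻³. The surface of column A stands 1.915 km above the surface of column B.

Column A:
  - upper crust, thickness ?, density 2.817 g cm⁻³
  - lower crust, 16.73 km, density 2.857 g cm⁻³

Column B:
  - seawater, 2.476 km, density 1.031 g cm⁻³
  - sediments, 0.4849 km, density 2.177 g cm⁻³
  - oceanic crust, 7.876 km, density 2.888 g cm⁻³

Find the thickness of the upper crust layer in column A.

18.4 km

Take the compensation level at the base of the deeper column (depth z_c below the surface of column A) and equate Σ ρ_i t_i down to z_c; mantle fills any gap and the z_c terms cancel.
Column A: x×2.817 + 16.73×2.857 + (z_c − 16.73 − x)×3.275
Column B: 1.915×0 + 2.476×1.031 + 0.4849×2.177 + 7.876×2.888 + (z_c − 1.915 − 10.8369)×3.275
The z_c×3.275 term appears on both sides and cancels. Collect the known terms of each column as K = Σ(ρt)_known − 3.275 × (depth of known layers): K_A = 47.79761 − 3.275×16.73 = −6.99314; K_B = 26.3542713 − 3.275×(1.915 + 10.8369) = −15.4082012.
Balance: K_A − x×(3.275 − 2.817) = K_B, so x = (K_A − K_B)/(3.275 − 2.817) = 8.41506/0.458 = 18.4 km.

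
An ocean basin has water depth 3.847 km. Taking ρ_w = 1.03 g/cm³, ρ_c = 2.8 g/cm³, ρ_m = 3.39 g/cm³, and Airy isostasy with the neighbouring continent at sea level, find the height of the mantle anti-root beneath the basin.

For local isostatic compensation: replacing crust with seawater at the top is compensated by replacing crust with mantle at the base: d (ρ_c − ρ_w) = a (ρ_m − ρ_c).
a = d (ρ_c − ρ_w)/(ρ_m − ρ_c) = 3.847 km × 1.77/0.59 = 11.5 km.

11.5 km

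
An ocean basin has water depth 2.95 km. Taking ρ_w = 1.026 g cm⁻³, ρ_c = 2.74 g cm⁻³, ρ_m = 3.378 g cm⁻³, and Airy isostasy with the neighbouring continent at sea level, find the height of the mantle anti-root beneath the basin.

7.93 km

Balancing pressure at the compensation depth: replacing crust with seawater at the top is compensated by replacing crust with mantle at the base: d (ρ_c − ρ_w) = a (ρ_m − ρ_c).
a = d (ρ_c − ρ_w)/(ρ_m − ρ_c) = 2.95 km × 1.714/0.638 = 7.93 km.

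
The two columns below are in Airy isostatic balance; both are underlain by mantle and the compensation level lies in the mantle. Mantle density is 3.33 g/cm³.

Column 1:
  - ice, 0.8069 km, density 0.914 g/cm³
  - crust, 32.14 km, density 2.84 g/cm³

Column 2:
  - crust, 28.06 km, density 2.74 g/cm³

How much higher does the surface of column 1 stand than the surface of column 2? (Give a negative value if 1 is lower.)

For any compensation level in the mantle, the mantle terms cancel and isostasy reduces to e = (Σt_1 − Σt_2) − (Σ(ρt)_1 − Σ(ρt)_2) / ρ_m.
Σt_1 = 32.9469 km; Σt_2 = 28.06 km; Σ(ρt)_1 = 92.0151066; Σ(ρt)_2 = 76.8844 (in km·g/cm³).
e = (32.9469 − 28.06) − (92.0151066 − 76.8844) / 3.33 = 0.343 km.

0.343 km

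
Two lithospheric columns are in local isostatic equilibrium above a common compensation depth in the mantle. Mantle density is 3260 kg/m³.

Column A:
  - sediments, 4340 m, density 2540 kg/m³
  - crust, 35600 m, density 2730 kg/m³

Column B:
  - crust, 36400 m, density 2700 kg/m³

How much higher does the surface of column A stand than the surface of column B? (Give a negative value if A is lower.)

493 m

For any compensation level in the mantle, the mantle terms cancel and isostasy reduces to e = (Σt_A − Σt_B) − (Σ(ρt)_A − Σ(ρt)_B) / ρ_m.
Σt_A = 39940 m; Σt_B = 36400 m; Σ(ρt)_A = 108211600; Σ(ρt)_B = 98280000 (in m·kg/m³).
e = (39940 − 36400) − (108211600 − 98280000) / 3260 = 493 m.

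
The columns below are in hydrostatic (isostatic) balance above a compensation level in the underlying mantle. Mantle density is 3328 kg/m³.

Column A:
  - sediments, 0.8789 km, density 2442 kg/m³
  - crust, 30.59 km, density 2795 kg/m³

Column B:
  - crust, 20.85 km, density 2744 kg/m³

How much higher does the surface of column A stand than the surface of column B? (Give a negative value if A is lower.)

For any compensation level in the mantle, the mantle terms cancel and isostasy reduces to e = (Σt_A − Σt_B) − (Σ(ρt)_A − Σ(ρt)_B) / ρ_m.
Σt_A = 31.4689 km; Σt_B = 20.85 km; Σ(ρt)_A = 87645.3238; Σ(ρt)_B = 57212.4 (in km·kg/m³).
e = (31.4689 − 20.85) − (87645.3238 − 57212.4) / 3328 = 1.47 km.

1.47 km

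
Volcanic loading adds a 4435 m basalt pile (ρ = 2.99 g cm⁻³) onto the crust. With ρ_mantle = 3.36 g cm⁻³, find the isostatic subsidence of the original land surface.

3950 m

Subaerial loading: s = t ρ_load / ρ_m.
s = 4435 m × 2.99/3.36 = 3950 m.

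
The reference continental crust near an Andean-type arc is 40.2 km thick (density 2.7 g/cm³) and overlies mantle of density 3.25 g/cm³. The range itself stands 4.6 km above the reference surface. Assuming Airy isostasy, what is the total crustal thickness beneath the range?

67.4 km

Root depth r = h ρ_c / (ρ_m − ρ_c) = 4.6 km × 2.7 / 0.55 = 22.58 km.
Total thickness = T + h + r = 40.2 km + 4.6 km + 22.58 km = 67.4 km.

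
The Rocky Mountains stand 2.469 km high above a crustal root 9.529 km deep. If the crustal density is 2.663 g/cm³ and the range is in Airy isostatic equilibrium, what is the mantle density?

3.35 g/cm³

Airy balance: ρ_c h = (ρ_m − ρ_c) r → ρ_m = ρ_c (1 + h/r).
ρ_m = 2.663 × (1 + 2.469 km/9.529 km) = 3.35 g/cm³.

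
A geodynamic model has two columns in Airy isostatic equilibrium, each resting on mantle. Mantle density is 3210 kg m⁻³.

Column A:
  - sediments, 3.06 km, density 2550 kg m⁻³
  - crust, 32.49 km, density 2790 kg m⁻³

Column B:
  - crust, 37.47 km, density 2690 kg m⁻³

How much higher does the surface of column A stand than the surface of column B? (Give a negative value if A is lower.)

For any compensation level in the mantle, the mantle terms cancel and isostasy reduces to e = (Σt_A − Σt_B) − (Σ(ρt)_A − Σ(ρt)_B) / ρ_m.
Σt_A = 35.55 km; Σt_B = 37.47 km; Σ(ρt)_A = 98450.1; Σ(ρt)_B = 100794.3 (in km·kg m⁻³).
e = (35.55 − 37.47) − (98450.1 − 100794.3) / 3210 = −1.19 km.

−1.19 km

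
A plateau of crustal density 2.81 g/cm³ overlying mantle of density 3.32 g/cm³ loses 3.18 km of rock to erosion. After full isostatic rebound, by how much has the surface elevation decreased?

0.488 km

Rebound u = e ρ_c/ρ_m = 3.18 km × 2.81/3.32 = 2.692 km.
Net surface drop = e − u = 3.18 km − 2.692 km = e (ρ_m − ρ_c)/ρ_m = 0.488 km.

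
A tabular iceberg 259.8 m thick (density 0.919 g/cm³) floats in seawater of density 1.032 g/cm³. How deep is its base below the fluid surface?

231 m

Draft d = t ρ_obj/ρ_fluid = 259.8 m × 0.919/1.032 = 231 m.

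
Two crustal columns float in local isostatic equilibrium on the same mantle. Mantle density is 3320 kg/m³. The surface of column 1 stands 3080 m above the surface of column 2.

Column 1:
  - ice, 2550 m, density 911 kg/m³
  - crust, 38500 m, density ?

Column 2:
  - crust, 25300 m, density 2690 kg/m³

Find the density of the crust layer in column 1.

Take the compensation level at the base of the deeper column (depth z_c below the surface of column 1) and equate Σ ρ_i t_i down to z_c; mantle fills any gap and the z_c terms cancel.
Column 1: 2550×911 + 38500×ρ + (z_c − 41050)×3320
Column 2: 3080×0 + 25300×2690 + (z_c − 3080 − 25300)×3320
The z_c×3320 term appears on both sides and cancels. Collect the known terms of each column as K = Σ(ρt)_known − 3320 × (depth of known layers): K_1 = 2323050 − 3320×41050 = −133962950; K_2 = 68057000 − 3320×(3080 + 25300) = −26164600.
Balance: K_1 + 38500×ρ = K_2, so ρ = (K_2 − K_1)/38500 = 107798000/38500 = 2800 kg/m³.

2800 kg/m³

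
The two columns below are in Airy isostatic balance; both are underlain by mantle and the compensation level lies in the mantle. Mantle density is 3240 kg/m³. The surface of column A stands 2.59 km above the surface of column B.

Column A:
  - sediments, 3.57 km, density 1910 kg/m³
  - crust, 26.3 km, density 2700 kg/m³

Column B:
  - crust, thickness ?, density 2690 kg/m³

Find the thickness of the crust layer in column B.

19.2 km

Take the compensation level at the base of the deeper column (depth z_c below the surface of column A) and equate Σ ρ_i t_i down to z_c; mantle fills any gap and the z_c terms cancel.
Column A: 3.57×1910 + 26.3×2700 + (z_c − 29.87)×3240
Column B: 2.59×0 + x×2690 + (z_c − 2.59 − 0 − x)×3240
The z_c×3240 term appears on both sides and cancels. Collect the known terms of each column as K = Σ(ρt)_known − 3240 × (depth of known layers): K_A = 77828.7 − 3240×29.87 = −18950.1; K_B = 0 − 3240×(2.59 + 0) = −8391.6.
Balance: K_A = K_B − x×(3240 − 2690), so x = (K_B − K_A)/(3240 − 2690) = 10558.5/550 = 19.2 km.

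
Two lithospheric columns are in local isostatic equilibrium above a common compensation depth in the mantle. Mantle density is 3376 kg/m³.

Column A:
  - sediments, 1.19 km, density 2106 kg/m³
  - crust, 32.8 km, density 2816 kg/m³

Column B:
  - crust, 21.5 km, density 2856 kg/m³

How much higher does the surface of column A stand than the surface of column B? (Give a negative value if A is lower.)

2.58 km

For any compensation level in the mantle, the mantle terms cancel and isostasy reduces to e = (Σt_A − Σt_B) − (Σ(ρt)_A − Σ(ρt)_B) / ρ_m.
Σt_A = 33.99 km; Σt_B = 21.5 km; Σ(ρt)_A = 94870.94; Σ(ρt)_B = 61404 (in km·kg/m³).
e = (33.99 − 21.5) − (94870.94 − 61404) / 3376 = 2.58 km.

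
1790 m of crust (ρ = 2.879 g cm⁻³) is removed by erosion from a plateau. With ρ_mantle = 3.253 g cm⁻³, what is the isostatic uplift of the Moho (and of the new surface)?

1580 m

Unloading: uplift u = e ρ_c/ρ_m = 1790 m × 2.879/3.253 = 1580 m.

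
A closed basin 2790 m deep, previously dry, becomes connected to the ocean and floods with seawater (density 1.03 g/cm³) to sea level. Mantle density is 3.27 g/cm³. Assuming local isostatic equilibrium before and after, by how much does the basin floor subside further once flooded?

1280 m

After flooding the water column is d + s deep. Its weight must equal the weight of mantle displaced by the extra subsidence s: (d + s) ρ_w = s ρ_m.
s = d ρ_w / (ρ_m − ρ_w) = 2790 m × 1.03/(3.27 − 1.03) = 1280 m.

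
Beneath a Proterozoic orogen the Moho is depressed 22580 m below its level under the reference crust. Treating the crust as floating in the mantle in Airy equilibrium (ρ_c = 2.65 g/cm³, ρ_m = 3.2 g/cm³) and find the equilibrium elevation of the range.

Balancing pressure at the compensation depth: ρ_c h = (ρ_m − ρ_c) r.
h = r (ρ_m − ρ_c) / ρ_c = 22580 m × (3.2 − 2.65) / 2.65 = 4690 m.

4690 m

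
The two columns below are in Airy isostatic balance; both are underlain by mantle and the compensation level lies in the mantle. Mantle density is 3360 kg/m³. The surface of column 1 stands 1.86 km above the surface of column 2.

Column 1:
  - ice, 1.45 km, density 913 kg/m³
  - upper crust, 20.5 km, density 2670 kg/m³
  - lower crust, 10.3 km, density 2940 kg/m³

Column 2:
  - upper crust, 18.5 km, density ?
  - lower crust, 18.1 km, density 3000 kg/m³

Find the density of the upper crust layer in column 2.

2860 kg/m³

Take the compensation level at the base of the deeper column (depth z_c below the surface of column 1) and equate Σ ρ_i t_i down to z_c; mantle fills any gap and the z_c terms cancel.
Column 1: 1.45×913 + 20.5×2670 + 10.3×2940 + (z_c − 32.25)×3360
Column 2: 1.86×0 + 18.5×ρ + 18.1×3000 + (z_c − 1.86 − 36.6)×3360
The z_c×3360 term appears on both sides and cancels. Collect the known terms of each column as K = Σ(ρt)_known − 3360 × (depth of known layers): K_1 = 86340.85 − 3360×32.25 = −22019.15; K_2 = 54300 − 3360×(1.86 + 36.6) = −74925.6.
Balance: K_1 = K_2 + 18.5×ρ, so ρ = (K_1 − K_2)/18.5 = 52906.5/18.5 = 2860 kg/m³.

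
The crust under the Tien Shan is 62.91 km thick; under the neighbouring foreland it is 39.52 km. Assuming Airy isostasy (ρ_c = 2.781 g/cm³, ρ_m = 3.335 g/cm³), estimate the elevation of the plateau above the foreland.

3.89 km

Excess crust Δ = 62.91 km − 39.52 km = 23.39 km, split between elevation h and root r with h + r = Δ.
Airy balance ρ_c h = (ρ_m − ρ_c) r gives r = h ρ_c/(ρ_m − ρ_c), so h (1 + ρ_c/(ρ_m − ρ_c)) = Δ, i.e. h = Δ (ρ_m − ρ_c)/ρ_m.
h = 23.39 km × 0.554/3.335 = 3.89 km.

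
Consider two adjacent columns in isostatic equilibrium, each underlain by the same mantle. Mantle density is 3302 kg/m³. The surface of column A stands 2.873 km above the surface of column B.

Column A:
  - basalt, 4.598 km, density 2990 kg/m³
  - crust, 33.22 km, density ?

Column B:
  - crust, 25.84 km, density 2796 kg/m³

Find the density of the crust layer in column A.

2670 kg/m³

Take the compensation level at the base of the deeper column (depth z_c below the surface of column A) and equate Σ ρ_i t_i down to z_c; mantle fills any gap and the z_c terms cancel.
Column A: 4.598×2990 + 33.22×ρ + (z_c − 37.818)×3302
Column B: 2.873×0 + 25.84×2796 + (z_c − 2.873 − 25.84)×3302
The z_c×3302 term appears on both sides and cancels. Collect the known terms of each column as K = Σ(ρt)_known − 3302 × (depth of known layers): K_A = 13748.02 − 3302×37.818 = −111127.016; K_B = 72248.64 − 3302×(2.873 + 25.84) = −22561.686.
Balance: K_A + 33.22×ρ = K_B, so ρ = (K_B − K_A)/33.22 = 88565.3/33.22 = 2670 kg/m³.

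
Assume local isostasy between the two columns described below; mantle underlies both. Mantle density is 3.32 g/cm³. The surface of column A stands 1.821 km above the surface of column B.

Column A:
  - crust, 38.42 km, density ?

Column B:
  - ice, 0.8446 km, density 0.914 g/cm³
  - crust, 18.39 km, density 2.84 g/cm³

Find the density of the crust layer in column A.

Take the compensation level at the base of the deeper column (depth z_c below the surface of column A) and equate Σ ρ_i t_i down to z_c; mantle fills any gap and the z_c terms cancel.
Column A: 38.42×ρ + (z_c − 38.42)×3.32
Column B: 1.821×0 + 0.8446×0.914 + 18.39×2.84 + (z_c − 1.821 − 19.2346)×3.32
The z_c×3.32 term appears on both sides and cancels. Collect the known terms of each column as K = Σ(ρt)_known − 3.32 × (depth of known layers): K_A = 0 − 3.32×38.42 = −127.5544; K_B = 52.9995644 − 3.32×(1.821 + 19.2346) = −16.9050276.
Balance: K_A + 38.42×ρ = K_B, so ρ = (K_B − K_A)/38.42 = 110.649/38.42 = 2.88 g/cm³.

2.88 g/cm³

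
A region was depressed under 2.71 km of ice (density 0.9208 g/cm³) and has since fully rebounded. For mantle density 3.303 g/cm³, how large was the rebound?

Removing the load lets mantle flow back in; uplift u satisfies ρ_ice t = ρ_m u.
u = t ρ_ice/ρ_m = 2.71 km × 0.9208/3.303 = 0.755 km.

0.755 km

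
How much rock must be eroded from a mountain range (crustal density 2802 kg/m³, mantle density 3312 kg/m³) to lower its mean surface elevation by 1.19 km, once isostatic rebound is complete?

Net drop Δ = e − u = e − e ρ_c/ρ_m = e (ρ_m − ρ_c)/ρ_m.
e = Δ ρ_m/(ρ_m − ρ_c) = 1.19 km × 3312/510 = 7.73 km.

7.73 km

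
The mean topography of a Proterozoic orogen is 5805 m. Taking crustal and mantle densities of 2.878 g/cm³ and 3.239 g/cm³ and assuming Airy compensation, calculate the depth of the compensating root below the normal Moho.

Balancing pressure at the compensation depth: the weight of the topography is balanced by the buoyancy of the root, ρ_c h = (ρ_m − ρ_c) r.
r = h · ρ_c / (ρ_m − ρ_c) = 5805 m × 2.878 / (3.239 − 2.878) = 46300 m.

46300 m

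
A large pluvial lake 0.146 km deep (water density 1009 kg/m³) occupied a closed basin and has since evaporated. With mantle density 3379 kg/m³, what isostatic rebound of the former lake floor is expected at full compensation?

0.0436 km

u = d ρ_w/ρ_m = 0.146 km × 1009/3379 = 0.0436 km.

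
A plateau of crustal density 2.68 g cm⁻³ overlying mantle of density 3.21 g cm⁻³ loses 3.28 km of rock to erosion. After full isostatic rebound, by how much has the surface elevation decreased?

Rebound u = e ρ_c/ρ_m = 3.28 km × 2.68/3.21 = 2.738 km.
Net surface drop = e − u = 3.28 km − 2.738 km = e (ρ_m − ρ_c)/ρ_m = 0.542 km.

0.542 km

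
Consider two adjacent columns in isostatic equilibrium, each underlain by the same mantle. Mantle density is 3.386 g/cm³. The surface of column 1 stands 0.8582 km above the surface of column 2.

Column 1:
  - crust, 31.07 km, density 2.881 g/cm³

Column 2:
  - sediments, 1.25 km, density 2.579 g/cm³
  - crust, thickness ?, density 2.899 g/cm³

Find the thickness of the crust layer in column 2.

24.2 km

Take the compensation level at the base of the deeper column (depth z_c below the surface of column 1) and equate Σ ρ_i t_i down to z_c; mantle fills any gap and the z_c terms cancel.
Column 1: 31.07×2.881 + (z_c − 31.07)×3.386
Column 2: 0.8582×0 + 1.25×2.579 + x×2.899 + (z_c − 0.8582 − 1.25 − x)×3.386
The z_c×3.386 term appears on both sides and cancels. Collect the known terms of each column as K = Σ(ρt)_known − 3.386 × (depth of known layers): K_1 = 89.51267 − 3.386×31.07 = −15.69035; K_2 = 3.22375 − 3.386×(0.8582 + 1.25) = −3.9146152.
Balance: K_1 = K_2 − x×(3.386 − 2.899), so x = (K_2 − K_1)/(3.386 − 2.899) = 11.7757/0.487 = 24.2 km.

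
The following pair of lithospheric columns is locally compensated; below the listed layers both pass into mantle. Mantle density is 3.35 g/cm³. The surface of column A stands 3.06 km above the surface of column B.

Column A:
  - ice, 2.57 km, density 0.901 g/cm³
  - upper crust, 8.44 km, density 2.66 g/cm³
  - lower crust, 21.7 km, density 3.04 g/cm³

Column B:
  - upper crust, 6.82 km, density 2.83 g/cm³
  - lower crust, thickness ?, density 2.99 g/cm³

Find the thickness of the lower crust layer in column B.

14 km

Take the compensation level at the base of the deeper column (depth z_c below the surface of column A) and equate Σ ρ_i t_i down to z_c; mantle fills any gap and the z_c terms cancel.
Column A: 2.57×0.901 + 8.44×2.66 + 21.7×3.04 + (z_c − 32.71)×3.35
Column B: 3.06×0 + 6.82×2.83 + x×2.99 + (z_c − 3.06 − 6.82 − x)×3.35
The z_c×3.35 term appears on both sides and cancels. Collect the known terms of each column as K = Σ(ρt)_known − 3.35 × (depth of known layers): K_A = 90.73397 − 3.35×32.71 = −18.84453; K_B = 19.3006 − 3.35×(3.06 + 6.82) = −13.7974.
Balance: K_A = K_B − x×(3.35 − 2.99), so x = (K_B − K_A)/(3.35 − 2.99) = 5.04713/0.36 = 14 km.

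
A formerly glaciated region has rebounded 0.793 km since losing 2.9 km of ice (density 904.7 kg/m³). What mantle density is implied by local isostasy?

3310 kg/m³

ρ_m = ρ_ice t / u = 904.7 × 2.9 km/0.793 km = 3310 kg/m³.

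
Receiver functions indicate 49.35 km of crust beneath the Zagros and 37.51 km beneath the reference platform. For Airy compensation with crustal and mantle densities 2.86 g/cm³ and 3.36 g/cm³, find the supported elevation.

Excess crust Δ = 49.35 km − 37.51 km = 11.84 km, split between elevation h and root r with h + r = Δ.
Airy balance ρ_c h = (ρ_m − ρ_c) r gives r = h ρ_c/(ρ_m − ρ_c), so h (1 + ρ_c/(ρ_m − ρ_c)) = Δ, i.e. h = Δ (ρ_m − ρ_c)/ρ_m.
h = 11.84 km × 0.5/3.36 = 1.76 km.

1.76 km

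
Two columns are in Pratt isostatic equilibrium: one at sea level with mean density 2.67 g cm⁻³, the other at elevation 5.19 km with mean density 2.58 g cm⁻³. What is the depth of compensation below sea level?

149 km

ρ_ref D = ρ (D + h) → D (ρ_ref − ρ) = ρ h.
D = ρ h/(ρ_ref − ρ) = 2.58 × 5.19 km/(2.67 − 2.58) = 149 km.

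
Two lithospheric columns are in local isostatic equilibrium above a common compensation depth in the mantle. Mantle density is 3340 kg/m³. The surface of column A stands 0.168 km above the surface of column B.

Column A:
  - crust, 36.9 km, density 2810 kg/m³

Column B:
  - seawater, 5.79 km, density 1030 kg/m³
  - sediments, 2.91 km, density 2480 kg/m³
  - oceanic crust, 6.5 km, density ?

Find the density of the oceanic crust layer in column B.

Take the compensation level at the base of the deeper column (depth z_c below the surface of column A) and equate Σ ρ_i t_i down to z_c; mantle fills any gap and the z_c terms cancel.
Column A: 36.9×2810 + (z_c − 36.9)×3340
Column B: 0.168×0 + 5.79×1030 + 2.91×2480 + 6.5×ρ + (z_c − 0.168 − 15.2)×3340
The z_c×3340 term appears on both sides and cancels. Collect the known terms of each column as K = Σ(ρt)_known − 3340 × (depth of known layers): K_A = 103689 − 3340×36.9 = −19557; K_B = 13180.5 − 3340×(0.168 + 15.2) = −38148.62.
Balance: K_A = K_B + 6.5×ρ, so ρ = (K_A − K_B)/6.5 = 18591.6/6.5 = 2860 kg/m³.

2860 kg/m³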